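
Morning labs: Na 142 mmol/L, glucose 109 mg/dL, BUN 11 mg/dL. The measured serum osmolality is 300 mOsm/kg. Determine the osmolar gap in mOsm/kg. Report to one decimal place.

Calculated osmolality = 2·Na + glucose/18 + BUN/2.8
= 2·142 + 109/18 + 11/2.8
= 284 + 6.06 + 3.93
= 293.99 mOsm/kg ≈ 294.0 mOsm/kg
Osmolar gap = measured − calculated = 300 − 294.0 = 6.0 mOsm/kg

6.0 mOsm/kg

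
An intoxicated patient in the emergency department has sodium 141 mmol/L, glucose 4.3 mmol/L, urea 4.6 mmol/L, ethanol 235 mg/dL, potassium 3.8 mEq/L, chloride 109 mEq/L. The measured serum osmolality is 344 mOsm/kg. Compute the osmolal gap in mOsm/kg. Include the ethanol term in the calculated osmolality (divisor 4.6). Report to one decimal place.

Calculated osmolality = 2·Na + glucose + urea + ethanol/4.6
= 2·141 + 4.3 + 4.6 + 235/4.6
= 282 + 4.30 + 4.60 + 51.09
= 341.99 mOsm/kg ≈ 342.0 mOsm/kg
Osmolar gap = measured − calculated = 344 − 342.0 = 2.0 mOsm/kg

2.0 mOsm/kg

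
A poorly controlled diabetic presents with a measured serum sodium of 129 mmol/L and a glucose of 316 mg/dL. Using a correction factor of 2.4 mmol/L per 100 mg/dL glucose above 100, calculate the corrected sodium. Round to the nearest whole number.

134 mmol/L

Corrected Na = measured Na + 2.4 · (glucose − 100)/100
= 129 + 2.4 · (316 − 100)/100
= 129 + 5.2
= 134.2 mmol/L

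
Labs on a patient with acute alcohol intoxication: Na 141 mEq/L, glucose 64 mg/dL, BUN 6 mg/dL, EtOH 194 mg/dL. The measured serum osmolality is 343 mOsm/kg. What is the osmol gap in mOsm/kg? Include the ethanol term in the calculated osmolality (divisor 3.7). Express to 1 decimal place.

2.9 mOsm/kg

Calculated osmolality = 2·Na + glucose/18 + BUN/2.8 + ethanol/3.7
= 2·141 + 64/18 + 6/2.8 + 194/3.7
= 282 + 3.56 + 2.14 + 52.43
= 340.13 mOsm/kg ≈ 340.1 mOsm/kg
Osmolar gap = measured − calculated = 343 − 340.1 = 2.9 mOsm/kg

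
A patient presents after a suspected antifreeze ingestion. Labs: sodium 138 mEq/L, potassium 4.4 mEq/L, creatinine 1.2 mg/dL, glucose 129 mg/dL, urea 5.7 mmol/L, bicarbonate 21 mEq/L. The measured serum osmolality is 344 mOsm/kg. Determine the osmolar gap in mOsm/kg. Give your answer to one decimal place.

55.1 mOsm/kg

Calculated osmolality = 2·Na + glucose/18 + urea
= 2·138 + 129/18 + 5.7
= 276 + 7.17 + 5.70
= 288.87 mOsm/kg ≈ 288.9 mOsm/kg
Osmolar gap = measured − calculated = 344 − 288.9 = 55.1 mOsm/kg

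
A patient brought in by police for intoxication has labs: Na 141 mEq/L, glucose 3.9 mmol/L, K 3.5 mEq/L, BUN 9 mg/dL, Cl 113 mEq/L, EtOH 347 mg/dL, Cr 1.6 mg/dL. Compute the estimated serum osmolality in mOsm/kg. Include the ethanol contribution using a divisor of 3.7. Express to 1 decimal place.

382.9 mOsm/kg

Calculated osmolality = 2·Na + glucose + BUN/2.8 + ethanol/3.7
= 2·141 + 3.9 + 9/2.8 + 347/3.7
= 282 + 3.90 + 3.21 + 93.78
= 382.89 mOsm/kg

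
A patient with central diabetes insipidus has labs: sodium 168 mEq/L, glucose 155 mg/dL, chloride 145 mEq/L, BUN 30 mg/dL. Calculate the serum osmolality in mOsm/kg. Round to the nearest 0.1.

Calculated osmolality = 2·Na + glucose/18 + BUN/2.8
= 2·168 + 155/18 + 30/2.8
= 336 + 8.61 + 10.71
= 355.32 mOsm/kg

355.3 mOsm/kg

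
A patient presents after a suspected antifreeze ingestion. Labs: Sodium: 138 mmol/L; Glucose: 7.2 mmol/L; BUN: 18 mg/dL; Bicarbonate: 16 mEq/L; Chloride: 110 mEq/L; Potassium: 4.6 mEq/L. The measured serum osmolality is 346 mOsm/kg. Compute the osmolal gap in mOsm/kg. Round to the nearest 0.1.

56.4 mOsm/kg

Calculated osmolality = 2·Na + glucose + BUN/2.8
= 2·138 + 7.2 + 18/2.8
= 276 + 7.20 + 6.43
= 289.63 mOsm/kg ≈ 289.6 mOsm/kg
Osmolar gap = measured − calculated = 346 − 289.6 = 56.4 mOsm/kg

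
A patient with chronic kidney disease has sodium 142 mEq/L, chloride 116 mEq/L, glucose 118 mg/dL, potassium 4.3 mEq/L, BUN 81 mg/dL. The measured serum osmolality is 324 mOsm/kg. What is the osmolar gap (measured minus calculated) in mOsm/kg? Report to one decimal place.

Calculated osmolality = 2·Na + glucose/18 + BUN/2.8
= 2·142 + 118/18 + 81/2.8
= 284 + 6.56 + 28.93
= 319.49 mOsm/kg ≈ 319.5 mOsm/kg
Osmolar gap = measured − calculated = 324 − 319.5 = 4.5 mOsm/kg

4.5 mOsm/kg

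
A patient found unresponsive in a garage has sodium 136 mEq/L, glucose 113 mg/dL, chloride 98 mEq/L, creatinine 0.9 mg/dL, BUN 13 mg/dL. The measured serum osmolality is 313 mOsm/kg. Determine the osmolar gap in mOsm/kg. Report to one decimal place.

30.1 mOsm/kg

Calculated osmolality = 2·Na + glucose/18 + BUN/2.8
= 2·136 + 113/18 + 13/2.8
= 272 + 6.28 + 4.64
= 282.92 mOsm/kg ≈ 282.9 mOsm/kg
Osmolar gap = measured − calculated = 313 − 282.9 = 30.1 mOsm/kg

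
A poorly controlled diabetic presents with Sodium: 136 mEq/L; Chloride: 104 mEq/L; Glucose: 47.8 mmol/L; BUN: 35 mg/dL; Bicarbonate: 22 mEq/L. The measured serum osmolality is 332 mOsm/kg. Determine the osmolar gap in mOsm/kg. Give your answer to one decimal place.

Calculated osmolality = 2·Na + glucose + BUN/2.8
= 2·136 + 47.8 + 35/2.8
= 272 + 47.80 + 12.50
= 332.3 mOsm/kg ≈ 332.3 mOsm/kg
Osmolar gap = measured − calculated = 332 − 332.3 = -0.3 mOsm/kg

-0.3 mOsm/kg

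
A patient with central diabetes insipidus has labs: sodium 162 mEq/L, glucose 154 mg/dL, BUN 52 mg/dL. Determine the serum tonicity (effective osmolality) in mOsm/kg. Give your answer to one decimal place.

Effective osmolality excludes urea (freely permeant across cell membranes):
2·Na + glucose/18
= 2·162 + 154/18
= 324 + 8.56
= 332.56 mOsm/kg

332.6 mOsm/kg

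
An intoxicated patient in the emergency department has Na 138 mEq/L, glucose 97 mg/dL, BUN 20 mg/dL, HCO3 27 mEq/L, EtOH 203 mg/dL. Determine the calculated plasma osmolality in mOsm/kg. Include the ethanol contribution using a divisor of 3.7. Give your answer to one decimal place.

Calculated osmolality = 2·Na + glucose/18 + BUN/2.8 + ethanol/3.7
= 2·138 + 97/18 + 20/2.8 + 203/3.7
= 276 + 5.39 + 7.14 + 54.86
= 343.39 mOsm/kg

343.4 mOsm/kg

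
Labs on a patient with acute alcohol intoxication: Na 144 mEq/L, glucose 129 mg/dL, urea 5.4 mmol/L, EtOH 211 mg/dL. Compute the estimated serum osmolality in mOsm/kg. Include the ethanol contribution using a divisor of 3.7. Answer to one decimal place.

357.6 mOsm/kg

Calculated osmolality = 2·Na + glucose/18 + urea + ethanol/3.7
= 2·144 + 129/18 + 5.4 + 211/3.7
= 288 + 7.17 + 5.40 + 57.03
= 357.6 mOsm/kg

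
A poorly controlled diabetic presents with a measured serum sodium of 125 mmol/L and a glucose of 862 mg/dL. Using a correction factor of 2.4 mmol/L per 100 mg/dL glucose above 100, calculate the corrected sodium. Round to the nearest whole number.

143 mmol/L

Corrected Na = measured Na + 2.4 · (glucose − 100)/100
= 125 + 2.4 · (862 − 100)/100
= 125 + 18.3
= 143.3 mmol/L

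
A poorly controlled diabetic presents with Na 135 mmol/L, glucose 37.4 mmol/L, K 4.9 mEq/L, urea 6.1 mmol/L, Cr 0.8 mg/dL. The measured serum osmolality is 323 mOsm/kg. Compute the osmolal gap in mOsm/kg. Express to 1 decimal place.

Calculated osmolality = 2·Na + glucose + urea
= 2·135 + 37.4 + 6.1
= 270 + 37.40 + 6.10
= 313.5 mOsm/kg ≈ 313.5 mOsm/kg
Osmolar gap = measured − calculated = 323 − 313.5 = 9.5 mOsm/kg

9.5 mOsm/kg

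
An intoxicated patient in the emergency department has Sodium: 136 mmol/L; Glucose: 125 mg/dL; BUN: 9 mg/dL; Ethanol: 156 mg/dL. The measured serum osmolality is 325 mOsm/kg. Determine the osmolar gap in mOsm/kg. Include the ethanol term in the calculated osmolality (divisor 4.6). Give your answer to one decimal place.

Calculated osmolality = 2·Na + glucose/18 + BUN/2.8 + ethanol/4.6
= 2·136 + 125/18 + 9/2.8 + 156/4.6
= 272 + 6.94 + 3.21 + 33.91
= 316.06 mOsm/kg ≈ 316.1 mOsm/kg
Osmolar gap = measured − calculated = 325 − 316.1 = 8.9 mOsm/kg

8.9 mOsm/kg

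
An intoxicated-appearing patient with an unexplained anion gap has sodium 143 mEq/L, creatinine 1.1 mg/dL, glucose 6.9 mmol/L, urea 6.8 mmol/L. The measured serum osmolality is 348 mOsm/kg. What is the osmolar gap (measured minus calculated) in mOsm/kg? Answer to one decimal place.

Calculated osmolality = 2·Na + glucose + urea
= 2·143 + 6.9 + 6.8
= 286 + 6.90 + 6.80
= 299.7 mOsm/kg ≈ 299.7 mOsm/kg
Osmolar gap = measured − calculated = 348 − 299.7 = 48.3 mOsm/kg

48.3 mOsm/kg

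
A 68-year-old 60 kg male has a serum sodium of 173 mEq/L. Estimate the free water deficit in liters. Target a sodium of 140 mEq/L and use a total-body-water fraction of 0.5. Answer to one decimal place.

7.1 L

TBW = 0.5 · 60 = 30 L
Free water deficit = TBW · (Na/140 − 1)
= 30 · (173/140 − 1)
= 30 · 0.2357
= 7.07 L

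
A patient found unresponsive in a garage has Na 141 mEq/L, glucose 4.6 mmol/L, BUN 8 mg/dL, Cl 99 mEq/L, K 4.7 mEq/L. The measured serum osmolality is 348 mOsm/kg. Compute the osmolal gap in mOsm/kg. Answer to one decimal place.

58.5 mOsm/kg

Calculated osmolality = 2·Na + glucose + BUN/2.8
= 2·141 + 4.6 + 8/2.8
= 282 + 4.60 + 2.86
= 289.46 mOsm/kg ≈ 289.5 mOsm/kg
Osmolar gap = measured − calculated = 348 − 289.5 = 58.5 mOsm/kg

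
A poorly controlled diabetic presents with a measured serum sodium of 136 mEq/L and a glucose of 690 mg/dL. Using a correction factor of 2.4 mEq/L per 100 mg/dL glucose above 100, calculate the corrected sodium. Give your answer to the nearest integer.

150 mEq/L

Corrected Na = measured Na + 2.4 · (glucose − 100)/100
= 136 + 2.4 · (690 − 100)/100
= 136 + 14.2
= 150.2 mEq/L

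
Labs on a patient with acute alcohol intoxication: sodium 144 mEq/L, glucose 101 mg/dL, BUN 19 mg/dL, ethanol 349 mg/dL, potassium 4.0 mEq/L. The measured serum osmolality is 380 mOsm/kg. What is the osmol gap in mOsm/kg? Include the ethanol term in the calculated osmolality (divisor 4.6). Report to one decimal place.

Calculated osmolality = 2·Na + glucose/18 + BUN/2.8 + ethanol/4.6
= 2·144 + 101/18 + 19/2.8 + 349/4.6
= 288 + 5.61 + 6.79 + 75.87
= 376.27 mOsm/kg ≈ 376.3 mOsm/kg
Osmolar gap = measured − calculated = 380 − 376.3 = 3.7 mOsm/kg

3.7 mOsm/kg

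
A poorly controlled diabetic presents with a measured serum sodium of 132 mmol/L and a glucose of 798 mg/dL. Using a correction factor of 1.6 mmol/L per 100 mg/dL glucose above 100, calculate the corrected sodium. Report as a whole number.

Corrected Na = measured Na + 1.6 · (glucose − 100)/100
= 132 + 1.6 · (798 − 100)/100
= 132 + 11.2
= 143.2 mmol/L

143 mmol/L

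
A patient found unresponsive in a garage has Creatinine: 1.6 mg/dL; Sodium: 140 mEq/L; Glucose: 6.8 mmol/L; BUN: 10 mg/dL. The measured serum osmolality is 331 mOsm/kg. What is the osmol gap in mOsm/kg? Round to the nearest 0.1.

Calculated osmolality = 2·Na + glucose + BUN/2.8
= 2·140 + 6.8 + 10/2.8
= 280 + 6.80 + 3.57
= 290.37 mOsm/kg ≈ 290.4 mOsm/kg
Osmolar gap = measured − calculated = 331 − 290.4 = 40.6 mOsm/kg

40.6 mOsm/kg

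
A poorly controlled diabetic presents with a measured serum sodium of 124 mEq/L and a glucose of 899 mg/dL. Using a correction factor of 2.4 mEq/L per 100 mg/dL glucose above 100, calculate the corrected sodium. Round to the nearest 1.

Corrected Na = measured Na + 2.4 · (glucose − 100)/100
= 124 + 2.4 · (899 − 100)/100
= 124 + 19.2
= 143.2 mEq/L

143 mEq/L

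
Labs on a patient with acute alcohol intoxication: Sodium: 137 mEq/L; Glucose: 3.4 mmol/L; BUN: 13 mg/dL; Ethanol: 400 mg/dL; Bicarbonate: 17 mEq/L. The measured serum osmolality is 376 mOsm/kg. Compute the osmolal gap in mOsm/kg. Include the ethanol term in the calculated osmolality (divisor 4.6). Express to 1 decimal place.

Calculated osmolality = 2·Na + glucose + BUN/2.8 + ethanol/4.6
= 2·137 + 3.4 + 13/2.8 + 400/4.6
= 274 + 3.40 + 4.64 + 86.96
= 369 mOsm/kg ≈ 369.0 mOsm/kg
Osmolar gap = measured − calculated = 376 − 369.0 = 7.0 mOsm/kg

7.0 mOsm/kg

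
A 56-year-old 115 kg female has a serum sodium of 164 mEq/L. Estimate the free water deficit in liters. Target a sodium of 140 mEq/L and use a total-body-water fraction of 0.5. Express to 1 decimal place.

9.9 L

TBW = 0.5 · 115 = 57.5 L
Free water deficit = TBW · (Na/140 − 1)
= 57.5 · (164/140 − 1)
= 57.5 · 0.1714
= 9.86 L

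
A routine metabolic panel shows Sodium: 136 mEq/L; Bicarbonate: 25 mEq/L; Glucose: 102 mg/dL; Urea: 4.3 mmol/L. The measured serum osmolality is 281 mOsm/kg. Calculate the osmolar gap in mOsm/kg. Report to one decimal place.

-1.0 mOsm/kg

Calculated osmolality = 2·Na + glucose/18 + urea
= 2·136 + 102/18 + 4.3
= 272 + 5.67 + 4.30
= 281.97 mOsm/kg ≈ 282.0 mOsm/kg
Osmolar gap = measured − calculated = 281 − 282.0 = -1.0 mOsm/kg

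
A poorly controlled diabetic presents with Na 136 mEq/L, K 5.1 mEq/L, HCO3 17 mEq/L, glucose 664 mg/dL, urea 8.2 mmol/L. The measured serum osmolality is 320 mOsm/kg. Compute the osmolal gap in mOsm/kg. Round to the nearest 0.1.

2.9 mOsm/kg

Calculated osmolality = 2·Na + glucose/18 + urea
= 2·136 + 664/18 + 8.2
= 272 + 36.89 + 8.20
= 317.09 mOsm/kg ≈ 317.1 mOsm/kg
Osmolar gap = measured − calculated = 320 − 317.1 = 2.9 mOsm/kg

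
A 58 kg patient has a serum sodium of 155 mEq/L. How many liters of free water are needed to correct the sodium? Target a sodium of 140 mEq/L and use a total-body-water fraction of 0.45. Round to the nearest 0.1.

2.8 L

TBW = 0.45 · 58 = 26.1 L
Free water deficit = TBW · (Na/140 − 1)
= 26.1 · (155/140 − 1)
= 26.1 · 0.1071
= 2.8 L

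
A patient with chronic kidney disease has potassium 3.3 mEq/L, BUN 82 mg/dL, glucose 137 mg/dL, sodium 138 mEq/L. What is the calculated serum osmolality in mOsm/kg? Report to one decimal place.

312.9 mOsm/kg

Calculated osmolality = 2·Na + glucose/18 + BUN/2.8
= 2·138 + 137/18 + 82/2.8
= 276 + 7.61 + 29.29
= 312.9 mOsm/kg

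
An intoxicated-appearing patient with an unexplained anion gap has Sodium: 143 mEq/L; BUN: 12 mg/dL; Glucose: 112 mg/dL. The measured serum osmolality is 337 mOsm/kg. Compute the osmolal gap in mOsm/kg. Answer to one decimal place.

40.5 mOsm/kg

Calculated osmolality = 2·Na + glucose/18 + BUN/2.8
= 2·143 + 112/18 + 12/2.8
= 286 + 6.22 + 4.29
= 296.51 mOsm/kg ≈ 296.5 mOsm/kg
Osmolar gap = measured − calculated = 337 − 296.5 = 40.5 mOsm/kg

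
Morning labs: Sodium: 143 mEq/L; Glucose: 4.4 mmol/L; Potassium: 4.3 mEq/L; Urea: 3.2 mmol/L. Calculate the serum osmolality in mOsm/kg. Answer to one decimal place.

293.6 mOsm/kg

Calculated osmolality = 2·Na + glucose + urea
= 2·143 + 4.4 + 3.2
= 286 + 4.40 + 3.20
= 293.6 mOsm/kg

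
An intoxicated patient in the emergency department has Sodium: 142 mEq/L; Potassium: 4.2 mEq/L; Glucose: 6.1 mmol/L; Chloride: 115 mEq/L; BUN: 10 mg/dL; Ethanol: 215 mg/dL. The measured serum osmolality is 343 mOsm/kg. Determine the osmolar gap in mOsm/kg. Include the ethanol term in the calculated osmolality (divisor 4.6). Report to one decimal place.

Calculated osmolality = 2·Na + glucose + BUN/2.8 + ethanol/4.6
= 2·142 + 6.1 + 10/2.8 + 215/4.6
= 284 + 6.10 + 3.57 + 46.74
= 340.41 mOsm/kg ≈ 340.4 mOsm/kg
Osmolar gap = measured − calculated = 343 − 340.4 = 2.6 mOsm/kg

2.6 mOsm/kg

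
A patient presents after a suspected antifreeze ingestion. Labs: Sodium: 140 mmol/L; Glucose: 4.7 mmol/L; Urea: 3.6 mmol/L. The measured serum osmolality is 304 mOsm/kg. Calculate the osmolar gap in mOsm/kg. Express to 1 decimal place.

Calculated osmolality = 2·Na + glucose + urea
= 2·140 + 4.7 + 3.6
= 280 + 4.70 + 3.60
= 288.3 mOsm/kg ≈ 288.3 mOsm/kg
Osmolar gap = measured − calculated = 304 − 288.3 = 15.7 mOsm/kg

15.7 mOsm/kg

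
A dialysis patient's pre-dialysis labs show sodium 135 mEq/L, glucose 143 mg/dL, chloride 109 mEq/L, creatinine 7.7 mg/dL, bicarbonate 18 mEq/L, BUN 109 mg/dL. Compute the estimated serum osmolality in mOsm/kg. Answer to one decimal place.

316.9 mOsm/kg

Calculated osmolality = 2·Na + glucose/18 + BUN/2.8
= 2·135 + 143/18 + 109/2.8
= 270 + 7.94 + 38.93
= 316.87 mOsm/kg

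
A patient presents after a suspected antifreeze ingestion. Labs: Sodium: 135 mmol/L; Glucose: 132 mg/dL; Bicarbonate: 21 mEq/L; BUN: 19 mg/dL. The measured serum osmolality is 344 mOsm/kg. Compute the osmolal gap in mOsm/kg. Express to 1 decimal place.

Calculated osmolality = 2·Na + glucose/18 + BUN/2.8
= 2·135 + 132/18 + 19/2.8
= 270 + 7.33 + 6.79
= 284.12 mOsm/kg ≈ 284.1 mOsm/kg
Osmolar gap = measured − calculated = 344 − 284.1 = 59.9 mOsm/kg

59.9 mOsm/kg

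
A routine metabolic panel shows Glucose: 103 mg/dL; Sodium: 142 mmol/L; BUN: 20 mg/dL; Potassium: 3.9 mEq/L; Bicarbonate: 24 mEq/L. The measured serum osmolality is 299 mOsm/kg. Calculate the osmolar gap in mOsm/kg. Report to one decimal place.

Calculated osmolality = 2·Na + glucose/18 + BUN/2.8
= 2·142 + 103/18 + 20/2.8
= 284 + 5.72 + 7.14
= 296.86 mOsm/kg ≈ 296.9 mOsm/kg
Osmolar gap = measured − calculated = 299 − 296.9 = 2.1 mOsm/kg

2.1 mOsm/kg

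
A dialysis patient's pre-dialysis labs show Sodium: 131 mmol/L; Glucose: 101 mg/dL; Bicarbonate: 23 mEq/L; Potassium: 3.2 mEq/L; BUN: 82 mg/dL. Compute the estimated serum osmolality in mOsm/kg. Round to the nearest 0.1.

Calculated osmolality = 2·Na + glucose/18 + BUN/2.8
= 2·131 + 101/18 + 82/2.8
= 262 + 5.61 + 29.29
= 296.9 mOsm/kg

296.9 mOsm/kg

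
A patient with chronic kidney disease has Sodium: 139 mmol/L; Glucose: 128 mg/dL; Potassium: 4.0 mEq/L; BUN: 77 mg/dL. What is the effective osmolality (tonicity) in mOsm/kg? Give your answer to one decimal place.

Effective osmolality excludes urea (freely permeant across cell membranes):
2·Na + glucose/18
= 2·139 + 128/18
= 278 + 7.11
= 285.11 mOsm/kg

285.1 mOsm/kg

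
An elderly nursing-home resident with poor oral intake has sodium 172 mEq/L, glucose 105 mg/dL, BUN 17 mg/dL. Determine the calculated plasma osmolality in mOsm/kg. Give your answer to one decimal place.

355.9 mOsm/kg

Calculated osmolality = 2·Na + glucose/18 + BUN/2.8
= 2·172 + 105/18 + 17/2.8
= 344 + 5.83 + 6.07
= 355.9 mOsm/kg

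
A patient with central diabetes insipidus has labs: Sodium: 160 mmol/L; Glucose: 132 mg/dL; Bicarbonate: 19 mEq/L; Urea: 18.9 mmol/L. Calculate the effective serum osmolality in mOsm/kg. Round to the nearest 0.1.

327.3 mOsm/kg

Effective osmolality excludes urea (freely permeant across cell membranes):
2·Na + glucose/18
= 2·160 + 132/18
= 320 + 7.33
= 327.33 mOsm/kg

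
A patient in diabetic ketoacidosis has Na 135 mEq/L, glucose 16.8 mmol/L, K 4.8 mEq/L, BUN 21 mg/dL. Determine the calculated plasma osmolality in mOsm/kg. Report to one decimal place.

294.3 mOsm/kg

Calculated osmolality = 2·Na + glucose + BUN/2.8
= 2·135 + 16.8 + 21/2.8
= 270 + 16.80 + 7.50
= 294.3 mOsm/kg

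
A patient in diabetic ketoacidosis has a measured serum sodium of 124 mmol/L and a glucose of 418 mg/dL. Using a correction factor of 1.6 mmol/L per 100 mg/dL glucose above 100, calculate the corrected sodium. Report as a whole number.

Corrected Na = measured Na + 1.6 · (glucose − 100)/100
= 124 + 1.6 · (418 − 100)/100
= 124 + 5.1
= 129.1 mmol/L

129 mmol/L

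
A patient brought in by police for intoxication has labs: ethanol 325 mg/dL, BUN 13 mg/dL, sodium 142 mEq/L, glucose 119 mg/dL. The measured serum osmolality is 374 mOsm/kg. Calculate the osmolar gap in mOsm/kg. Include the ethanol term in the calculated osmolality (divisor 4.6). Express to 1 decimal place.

Calculated osmolality = 2·Na + glucose/18 + BUN/2.8 + ethanol/4.6
= 2·142 + 119/18 + 13/2.8 + 325/4.6
= 284 + 6.61 + 4.64 + 70.65
= 365.9 mOsm/kg ≈ 365.9 mOsm/kg
Osmolar gap = measured − calculated = 374 − 365.9 = 8.1 mOsm/kg

8.1 mOsm/kg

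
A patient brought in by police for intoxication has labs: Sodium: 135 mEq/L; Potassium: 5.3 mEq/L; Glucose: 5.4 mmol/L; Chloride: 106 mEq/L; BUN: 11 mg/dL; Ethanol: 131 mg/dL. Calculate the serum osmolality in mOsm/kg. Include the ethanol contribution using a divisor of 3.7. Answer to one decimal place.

Calculated osmolality = 2·Na + glucose + BUN/2.8 + ethanol/3.7
= 2·135 + 5.4 + 11/2.8 + 131/3.7
= 270 + 5.40 + 3.93 + 35.41
= 314.74 mOsm/kg

314.7 mOsm/kg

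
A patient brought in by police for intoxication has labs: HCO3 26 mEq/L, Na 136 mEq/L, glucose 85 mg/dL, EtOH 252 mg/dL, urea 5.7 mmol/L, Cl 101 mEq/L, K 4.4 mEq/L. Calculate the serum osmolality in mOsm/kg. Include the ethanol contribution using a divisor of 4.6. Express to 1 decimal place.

Calculated osmolality = 2·Na + glucose/18 + urea + ethanol/4.6
= 2·136 + 85/18 + 5.7 + 252/4.6
= 272 + 4.72 + 5.70 + 54.78
= 337.2 mOsm/kg

337.2 mOsm/kg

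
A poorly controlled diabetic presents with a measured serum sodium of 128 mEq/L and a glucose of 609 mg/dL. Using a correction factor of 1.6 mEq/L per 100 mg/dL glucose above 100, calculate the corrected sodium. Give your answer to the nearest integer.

136 mEq/L

Corrected Na = measured Na + 1.6 · (glucose − 100)/100
= 128 + 1.6 · (609 − 100)/100
= 128 + 8.1
= 136.1 mEq/L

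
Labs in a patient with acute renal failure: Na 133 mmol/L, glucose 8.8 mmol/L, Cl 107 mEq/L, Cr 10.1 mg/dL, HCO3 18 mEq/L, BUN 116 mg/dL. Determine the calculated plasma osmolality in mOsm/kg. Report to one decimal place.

Calculated osmolality = 2·Na + glucose + BUN/2.8
= 2·133 + 8.8 + 116/2.8
= 266 + 8.80 + 41.43
= 316.23 mOsm/kg

316.2 mOsm/kg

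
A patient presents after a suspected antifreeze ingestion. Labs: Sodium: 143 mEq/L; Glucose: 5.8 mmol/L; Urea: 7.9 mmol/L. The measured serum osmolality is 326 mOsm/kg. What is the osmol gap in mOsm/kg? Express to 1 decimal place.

Calculated osmolality = 2·Na + glucose + urea
= 2·143 + 5.8 + 7.9
= 286 + 5.80 + 7.90
= 299.7 mOsm/kg ≈ 299.7 mOsm/kg
Osmolar gap = measured − calculated = 326 − 299.7 = 26.3 mOsm/kg

26.3 mOsm/kg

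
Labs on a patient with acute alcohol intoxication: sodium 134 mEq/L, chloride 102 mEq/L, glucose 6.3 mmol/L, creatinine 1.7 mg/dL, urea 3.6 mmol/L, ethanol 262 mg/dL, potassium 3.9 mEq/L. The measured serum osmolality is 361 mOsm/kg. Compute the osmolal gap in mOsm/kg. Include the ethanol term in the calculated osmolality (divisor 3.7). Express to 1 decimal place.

12.3 mOsm/kg

Calculated osmolality = 2·Na + glucose + urea + ethanol/3.7
= 2·134 + 6.3 + 3.6 + 262/3.7
= 268 + 6.30 + 3.60 + 70.81
= 348.71 mOsm/kg ≈ 348.7 mOsm/kg
Osmolar gap = measured − calculated = 361 − 348.7 = 12.3 mOsm/kg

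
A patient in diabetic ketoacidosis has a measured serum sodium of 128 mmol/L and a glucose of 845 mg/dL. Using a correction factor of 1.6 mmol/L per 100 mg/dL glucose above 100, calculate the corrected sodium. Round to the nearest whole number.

Corrected Na = measured Na + 1.6 · (glucose − 100)/100
= 128 + 1.6 · (845 − 100)/100
= 128 + 11.9
= 139.9 mmol/L

140 mmol/L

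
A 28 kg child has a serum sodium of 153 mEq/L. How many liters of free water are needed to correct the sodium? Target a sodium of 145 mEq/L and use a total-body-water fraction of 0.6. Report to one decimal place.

0.9 L

TBW = 0.6 · 28 = 16.8 L
Free water deficit = TBW · (Na/145 − 1)
= 16.8 · (153/145 − 1)
= 16.8 · 0.0552
= 0.93 L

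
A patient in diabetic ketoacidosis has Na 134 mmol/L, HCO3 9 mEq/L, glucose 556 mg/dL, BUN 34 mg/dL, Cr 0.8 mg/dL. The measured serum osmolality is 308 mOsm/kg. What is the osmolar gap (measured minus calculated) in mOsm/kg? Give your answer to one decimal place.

-3.0 mOsm/kg

Calculated osmolality = 2·Na + glucose/18 + BUN/2.8
= 2·134 + 556/18 + 34/2.8
= 268 + 30.89 + 12.14
= 311.03 mOsm/kg ≈ 311.0 mOsm/kg
Osmolar gap = measured − calculated = 308 − 311.0 = -3.0 mOsm/kg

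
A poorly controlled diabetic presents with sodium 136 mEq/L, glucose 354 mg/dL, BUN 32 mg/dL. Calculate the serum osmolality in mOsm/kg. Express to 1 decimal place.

Calculated osmolality = 2·Na + glucose/18 + BUN/2.8
= 2·136 + 354/18 + 32/2.8
= 272 + 19.67 + 11.43
= 303.1 mOsm/kg

303.1 mOsm/kg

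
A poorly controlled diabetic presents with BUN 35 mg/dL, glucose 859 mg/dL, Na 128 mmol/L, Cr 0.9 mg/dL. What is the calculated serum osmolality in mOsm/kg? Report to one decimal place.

316.2 mOsm/kg

Calculated osmolality = 2·Na + glucose/18 + BUN/2.8
= 2·128 + 859/18 + 35/2.8
= 256 + 47.72 + 12.50
= 316.22 mOsm/kg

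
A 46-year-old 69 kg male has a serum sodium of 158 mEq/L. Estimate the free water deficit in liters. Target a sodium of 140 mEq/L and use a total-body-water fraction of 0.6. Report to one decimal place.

5.3 L

TBW = 0.6 · 69 = 41.4 L
Free water deficit = TBW · (Na/140 − 1)
= 41.4 · (158/140 − 1)
= 41.4 · 0.1286
= 5.32 L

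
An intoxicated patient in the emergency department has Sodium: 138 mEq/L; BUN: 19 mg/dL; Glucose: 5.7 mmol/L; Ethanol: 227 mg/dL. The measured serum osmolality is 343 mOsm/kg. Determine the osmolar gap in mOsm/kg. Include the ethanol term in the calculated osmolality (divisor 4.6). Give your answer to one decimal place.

5.2 mOsm/kg

Calculated osmolality = 2·Na + glucose + BUN/2.8 + ethanol/4.6
= 2·138 + 5.7 + 19/2.8 + 227/4.6
= 276 + 5.70 + 6.79 + 49.35
= 337.84 mOsm/kg ≈ 337.8 mOsm/kg
Osmolar gap = measured − calculated = 343 − 337.8 = 5.2 mOsm/kg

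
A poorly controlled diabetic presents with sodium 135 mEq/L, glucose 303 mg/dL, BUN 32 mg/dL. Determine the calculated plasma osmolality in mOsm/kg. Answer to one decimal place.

298.3 mOsm/kg

Calculated osmolality = 2·Na + glucose/18 + BUN/2.8
= 2·135 + 303/18 + 32/2.8
= 270 + 16.83 + 11.43
= 298.26 mOsm/kg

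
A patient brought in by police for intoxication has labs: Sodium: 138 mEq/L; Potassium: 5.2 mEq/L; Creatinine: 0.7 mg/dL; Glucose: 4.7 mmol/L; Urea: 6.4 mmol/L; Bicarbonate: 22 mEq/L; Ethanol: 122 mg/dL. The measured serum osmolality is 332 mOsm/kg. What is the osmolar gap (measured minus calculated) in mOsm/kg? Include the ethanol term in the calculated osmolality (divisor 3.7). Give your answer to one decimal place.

Calculated osmolality = 2·Na + glucose + urea + ethanol/3.7
= 2·138 + 4.7 + 6.4 + 122/3.7
= 276 + 4.70 + 6.40 + 32.97
= 320.07 mOsm/kg ≈ 320.1 mOsm/kg
Osmolar gap = measured − calculated = 332 − 320.1 = 11.9 mOsm/kg

11.9 mOsm/kg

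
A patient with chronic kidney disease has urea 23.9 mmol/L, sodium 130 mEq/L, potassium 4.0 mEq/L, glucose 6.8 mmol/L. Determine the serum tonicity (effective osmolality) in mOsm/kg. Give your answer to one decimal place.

Effective osmolality excludes urea (freely permeant across cell membranes):
2·Na + glucose
= 2·130 + 6.8
= 260 + 6.8
= 266.8 mOsm/kg

266.8 mOsm/kg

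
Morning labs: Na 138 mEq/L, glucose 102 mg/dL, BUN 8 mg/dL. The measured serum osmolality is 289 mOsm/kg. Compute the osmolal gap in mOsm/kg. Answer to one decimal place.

Calculated osmolality = 2·Na + glucose/18 + BUN/2.8
= 2·138 + 102/18 + 8/2.8
= 276 + 5.67 + 2.86
= 284.53 mOsm/kg ≈ 284.5 mOsm/kg
Osmolar gap = measured − calculated = 289 − 284.5 = 4.5 mOsm/kg

4.5 mOsm/kg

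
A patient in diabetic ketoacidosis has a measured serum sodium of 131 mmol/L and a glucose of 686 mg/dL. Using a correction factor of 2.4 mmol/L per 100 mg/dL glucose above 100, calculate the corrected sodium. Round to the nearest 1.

145 mmol/L

Corrected Na = measured Na + 2.4 · (glucose − 100)/100
= 131 + 2.4 · (686 − 100)/100
= 131 + 14.1
= 145.1 mmol/L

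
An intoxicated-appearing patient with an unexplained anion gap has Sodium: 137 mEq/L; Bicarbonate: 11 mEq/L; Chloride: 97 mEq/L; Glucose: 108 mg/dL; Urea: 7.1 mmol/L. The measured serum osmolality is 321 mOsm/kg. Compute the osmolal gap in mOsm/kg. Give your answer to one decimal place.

33.9 mOsm/kg

Calculated osmolality = 2·Na + glucose/18 + urea
= 2·137 + 108/18 + 7.1
= 274 + 6 + 7.10
= 287.1 mOsm/kg ≈ 287.1 mOsm/kg
Osmolar gap = measured − calculated = 321 − 287.1 = 33.9 mOsm/kg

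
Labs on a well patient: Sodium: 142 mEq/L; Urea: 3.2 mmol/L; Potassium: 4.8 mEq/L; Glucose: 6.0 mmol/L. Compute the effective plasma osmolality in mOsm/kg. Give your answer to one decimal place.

Effective osmolality excludes urea (freely permeant across cell membranes):
2·Na + glucose
= 2·142 + 6
= 284 + 6
= 290 mOsm/kg

290.0 mOsm/kg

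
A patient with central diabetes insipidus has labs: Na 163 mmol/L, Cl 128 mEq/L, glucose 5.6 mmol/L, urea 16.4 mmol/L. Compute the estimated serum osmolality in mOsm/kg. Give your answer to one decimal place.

Calculated osmolality = 2·Na + glucose + urea
= 2·163 + 5.6 + 16.4
= 326 + 5.60 + 16.40
= 348 mOsm/kg

348.0 mOsm/kg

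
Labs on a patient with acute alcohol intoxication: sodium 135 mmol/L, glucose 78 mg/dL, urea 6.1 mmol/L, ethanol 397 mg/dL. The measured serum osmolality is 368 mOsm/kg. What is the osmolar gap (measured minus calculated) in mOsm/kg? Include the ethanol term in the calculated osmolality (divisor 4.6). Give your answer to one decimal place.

Calculated osmolality = 2·Na + glucose/18 + urea + ethanol/4.6
= 2·135 + 78/18 + 6.1 + 397/4.6
= 270 + 4.33 + 6.10 + 86.30
= 366.73 mOsm/kg ≈ 366.7 mOsm/kg
Osmolar gap = measured − calculated = 368 − 366.7 = 1.3 mOsm/kg

1.3 mOsm/kg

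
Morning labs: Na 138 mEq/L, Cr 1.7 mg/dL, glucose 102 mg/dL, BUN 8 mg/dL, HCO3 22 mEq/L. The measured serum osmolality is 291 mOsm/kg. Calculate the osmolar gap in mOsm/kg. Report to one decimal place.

Calculated osmolality = 2·Na + glucose/18 + BUN/2.8
= 2·138 + 102/18 + 8/2.8
= 276 + 5.67 + 2.86
= 284.53 mOsm/kg ≈ 284.5 mOsm/kg
Osmolar gap = measured − calculated = 291 − 284.5 = 6.5 mOsm/kg

6.5 mOsm/kg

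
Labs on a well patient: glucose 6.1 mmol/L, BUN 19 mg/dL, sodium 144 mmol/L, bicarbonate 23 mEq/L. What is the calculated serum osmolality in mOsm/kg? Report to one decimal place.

300.9 mOsm/kg

Calculated osmolality = 2·Na + glucose + BUN/2.8
= 2·144 + 6.1 + 19/2.8
= 288 + 6.10 + 6.79
= 300.89 mOsm/kg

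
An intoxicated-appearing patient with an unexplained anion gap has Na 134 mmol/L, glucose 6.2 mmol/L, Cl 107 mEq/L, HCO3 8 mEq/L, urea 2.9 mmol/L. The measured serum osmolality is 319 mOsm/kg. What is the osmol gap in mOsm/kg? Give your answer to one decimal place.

Calculated osmolality = 2·Na + glucose + urea
= 2·134 + 6.2 + 2.9
= 268 + 6.20 + 2.90
= 277.1 mOsm/kg ≈ 277.1 mOsm/kg
Osmolar gap = measured − calculated = 319 − 277.1 = 41.9 mOsm/kg

41.9 mOsm/kg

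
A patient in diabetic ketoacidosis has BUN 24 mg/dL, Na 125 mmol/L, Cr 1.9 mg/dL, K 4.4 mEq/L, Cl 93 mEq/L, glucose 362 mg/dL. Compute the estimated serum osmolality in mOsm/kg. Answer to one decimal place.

278.7 mOsm/kg

Calculated osmolality = 2·Na + glucose/18 + BUN/2.8
= 2·125 + 362/18 + 24/2.8
= 250 + 20.11 + 8.57
= 278.68 mOsm/kg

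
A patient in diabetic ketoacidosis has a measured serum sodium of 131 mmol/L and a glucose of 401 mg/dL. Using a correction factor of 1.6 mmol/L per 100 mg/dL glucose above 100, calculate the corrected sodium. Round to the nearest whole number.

Corrected Na = measured Na + 1.6 · (glucose − 100)/100
= 131 + 1.6 · (401 − 100)/100
= 131 + 4.8
= 135.8 mmol/L

136 mmol/L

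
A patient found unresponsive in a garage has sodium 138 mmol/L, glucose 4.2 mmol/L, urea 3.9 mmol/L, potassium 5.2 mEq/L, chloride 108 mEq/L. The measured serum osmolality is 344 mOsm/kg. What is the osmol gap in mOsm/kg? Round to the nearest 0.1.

Calculated osmolality = 2·Na + glucose + urea
= 2·138 + 4.2 + 3.9
= 276 + 4.20 + 3.90
= 284.1 mOsm/kg ≈ 284.1 mOsm/kg
Osmolar gap = measured − calculated = 344 − 284.1 = 59.9 mOsm/kg

59.9 mOsm/kg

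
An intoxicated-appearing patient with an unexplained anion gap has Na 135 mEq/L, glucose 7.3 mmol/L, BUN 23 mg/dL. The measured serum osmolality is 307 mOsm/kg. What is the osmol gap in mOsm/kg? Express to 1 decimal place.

21.5 mOsm/kg

Calculated osmolality = 2·Na + glucose + BUN/2.8
= 2·135 + 7.3 + 23/2.8
= 270 + 7.30 + 8.21
= 285.51 mOsm/kg ≈ 285.5 mOsm/kg
Osmolar gap = measured − calculated = 307 − 285.5 = 21.5 mOsm/kg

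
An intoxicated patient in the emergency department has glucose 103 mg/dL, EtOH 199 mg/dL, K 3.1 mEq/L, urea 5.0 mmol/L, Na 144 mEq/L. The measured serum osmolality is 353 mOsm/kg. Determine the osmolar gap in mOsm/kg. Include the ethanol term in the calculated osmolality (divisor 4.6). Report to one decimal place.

11.0 mOsm/kg

Calculated osmolality = 2·Na + glucose/18 + urea + ethanol/4.6
= 2·144 + 103/18 + 5 + 199/4.6
= 288 + 5.72 + 5 + 43.26
= 341.98 mOsm/kg ≈ 342.0 mOsm/kg
Osmolar gap = measured − calculated = 353 − 342.0 = 11.0 mOsm/kg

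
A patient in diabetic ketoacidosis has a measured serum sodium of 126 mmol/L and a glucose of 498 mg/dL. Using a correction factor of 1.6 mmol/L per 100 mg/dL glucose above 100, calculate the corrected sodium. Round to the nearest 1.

Corrected Na = measured Na + 1.6 · (glucose − 100)/100
= 126 + 1.6 · (498 − 100)/100
= 126 + 6.4
= 132.4 mmol/L

132 mmol/L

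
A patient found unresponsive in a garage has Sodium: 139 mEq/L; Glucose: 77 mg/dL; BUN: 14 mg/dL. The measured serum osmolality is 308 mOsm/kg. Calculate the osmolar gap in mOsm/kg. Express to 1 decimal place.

Calculated osmolality = 2·Na + glucose/18 + BUN/2.8
= 2·139 + 77/18 + 14/2.8
= 278 + 4.28 + 5
= 287.28 mOsm/kg ≈ 287.3 mOsm/kg
Osmolar gap = measured − calculated = 308 − 287.3 = 20.7 mOsm/kg

20.7 mOsm/kg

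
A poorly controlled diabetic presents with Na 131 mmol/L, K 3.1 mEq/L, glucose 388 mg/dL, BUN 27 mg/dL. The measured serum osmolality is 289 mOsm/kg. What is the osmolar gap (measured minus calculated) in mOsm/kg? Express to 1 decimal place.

Calculated osmolality = 2·Na + glucose/18 + BUN/2.8
= 2·131 + 388/18 + 27/2.8
= 262 + 21.56 + 9.64
= 293.2 mOsm/kg ≈ 293.2 mOsm/kg
Osmolar gap = measured − calculated = 289 − 293.2 = -4.2 mOsm/kg

-4.2 mOsm/kg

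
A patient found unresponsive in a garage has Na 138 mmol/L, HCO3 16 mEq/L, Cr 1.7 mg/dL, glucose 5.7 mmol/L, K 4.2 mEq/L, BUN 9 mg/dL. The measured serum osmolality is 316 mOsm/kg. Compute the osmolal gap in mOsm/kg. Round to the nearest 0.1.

31.1 mOsm/kg

Calculated osmolality = 2·Na + glucose + BUN/2.8
= 2·138 + 5.7 + 9/2.8
= 276 + 5.70 + 3.21
= 284.91 mOsm/kg ≈ 284.9 mOsm/kg
Osmolar gap = measured − calculated = 316 − 284.9 = 31.1 mOsm/kg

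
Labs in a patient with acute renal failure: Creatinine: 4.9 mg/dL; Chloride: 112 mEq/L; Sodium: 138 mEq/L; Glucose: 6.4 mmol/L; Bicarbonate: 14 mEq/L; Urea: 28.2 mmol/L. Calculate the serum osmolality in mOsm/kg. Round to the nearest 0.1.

310.6 mOsm/kg

Calculated osmolality = 2·Na + glucose + urea
= 2·138 + 6.4 + 28.2
= 276 + 6.40 + 28.20
= 310.6 mOsm/kg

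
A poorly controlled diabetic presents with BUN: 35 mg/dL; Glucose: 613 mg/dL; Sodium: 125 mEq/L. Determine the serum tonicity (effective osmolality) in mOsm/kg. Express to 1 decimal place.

Effective osmolality excludes urea (freely permeant across cell membranes):
2·Na + glucose/18
= 2·125 + 613/18
= 250 + 34.06
= 284.06 mOsm/kg

284.1 mOsm/kg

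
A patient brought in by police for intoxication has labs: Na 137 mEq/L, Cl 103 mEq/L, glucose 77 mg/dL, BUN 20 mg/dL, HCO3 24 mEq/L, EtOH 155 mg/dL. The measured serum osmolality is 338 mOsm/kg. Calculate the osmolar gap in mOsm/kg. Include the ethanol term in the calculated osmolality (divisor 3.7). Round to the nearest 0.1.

Calculated osmolality = 2·Na + glucose/18 + BUN/2.8 + ethanol/3.7
= 2·137 + 77/18 + 20/2.8 + 155/3.7
= 274 + 4.28 + 7.14 + 41.89
= 327.31 mOsm/kg ≈ 327.3 mOsm/kg
Osmolar gap = measured − calculated = 338 − 327.3 = 10.7 mOsm/kg

10.7 mOsm/kg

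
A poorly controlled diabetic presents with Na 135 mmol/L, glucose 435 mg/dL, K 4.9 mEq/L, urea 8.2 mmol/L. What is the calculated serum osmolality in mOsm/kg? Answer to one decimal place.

302.4 mOsm/kg

Calculated osmolality = 2·Na + glucose/18 + urea
= 2·135 + 435/18 + 8.2
= 270 + 24.17 + 8.20
= 302.37 mOsm/kg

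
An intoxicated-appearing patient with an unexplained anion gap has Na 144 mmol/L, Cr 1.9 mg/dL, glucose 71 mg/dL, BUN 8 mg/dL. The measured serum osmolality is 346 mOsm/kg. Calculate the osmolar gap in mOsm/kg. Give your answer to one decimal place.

51.2 mOsm/kg

Calculated osmolality = 2·Na + glucose/18 + BUN/2.8
= 2·144 + 71/18 + 8/2.8
= 288 + 3.94 + 2.86
= 294.8 mOsm/kg ≈ 294.8 mOsm/kg
Osmolar gap = measured − calculated = 346 − 294.8 = 51.2 mOsm/kg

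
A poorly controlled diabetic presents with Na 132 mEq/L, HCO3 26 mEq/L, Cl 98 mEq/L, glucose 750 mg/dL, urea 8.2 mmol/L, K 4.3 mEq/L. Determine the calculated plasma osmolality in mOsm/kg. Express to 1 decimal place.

313.9 mOsm/kg

Calculated osmolality = 2·Na + glucose/18 + urea
= 2·132 + 750/18 + 8.2
= 264 + 41.67 + 8.20
= 313.87 mOsm/kg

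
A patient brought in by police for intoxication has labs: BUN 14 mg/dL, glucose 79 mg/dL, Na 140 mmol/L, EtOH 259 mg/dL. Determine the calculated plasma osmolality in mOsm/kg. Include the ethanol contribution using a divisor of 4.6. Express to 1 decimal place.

345.7 mOsm/kg

Calculated osmolality = 2·Na + glucose/18 + BUN/2.8 + ethanol/4.6
= 2·140 + 79/18 + 14/2.8 + 259/4.6
= 280 + 4.39 + 5 + 56.30
= 345.69 mOsm/kg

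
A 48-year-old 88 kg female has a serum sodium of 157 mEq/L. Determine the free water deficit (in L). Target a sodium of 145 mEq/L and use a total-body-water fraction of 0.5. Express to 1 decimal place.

TBW = 0.5 · 88 = 44 L
Free water deficit = TBW · (Na/145 − 1)
= 44 · (157/145 − 1)
= 44 · 0.0828
= 3.64 L

3.6 L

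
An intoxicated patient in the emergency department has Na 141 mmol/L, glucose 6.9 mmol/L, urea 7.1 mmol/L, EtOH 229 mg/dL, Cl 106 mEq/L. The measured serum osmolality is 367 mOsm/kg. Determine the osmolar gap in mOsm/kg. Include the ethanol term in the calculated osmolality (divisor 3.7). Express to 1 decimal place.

9.1 mOsm/kg

Calculated osmolality = 2·Na + glucose + urea + ethanol/3.7
= 2·141 + 6.9 + 7.1 + 229/3.7
= 282 + 6.90 + 7.10 + 61.89
= 357.89 mOsm/kg ≈ 357.9 mOsm/kg
Osmolar gap = measured − calculated = 367 − 357.9 = 9.1 mOsm/kg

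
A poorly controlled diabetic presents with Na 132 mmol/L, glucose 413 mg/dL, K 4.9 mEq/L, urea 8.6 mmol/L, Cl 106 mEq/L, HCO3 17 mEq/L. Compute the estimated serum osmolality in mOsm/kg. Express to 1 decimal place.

295.5 mOsm/kg

Calculated osmolality = 2·Na + glucose/18 + urea
= 2·132 + 413/18 + 8.6
= 264 + 22.94 + 8.60
= 295.54 mOsm/kg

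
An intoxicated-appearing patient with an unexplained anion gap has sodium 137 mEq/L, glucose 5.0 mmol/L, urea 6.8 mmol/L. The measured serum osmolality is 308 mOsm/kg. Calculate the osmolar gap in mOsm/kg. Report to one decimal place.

22.2 mOsm/kg

Calculated osmolality = 2·Na + glucose + urea
= 2·137 + 5 + 6.8
= 274 + 5 + 6.80
= 285.8 mOsm/kg ≈ 285.8 mOsm/kg
Osmolar gap = measured − calculated = 308 − 285.8 = 22.2 mOsm/kg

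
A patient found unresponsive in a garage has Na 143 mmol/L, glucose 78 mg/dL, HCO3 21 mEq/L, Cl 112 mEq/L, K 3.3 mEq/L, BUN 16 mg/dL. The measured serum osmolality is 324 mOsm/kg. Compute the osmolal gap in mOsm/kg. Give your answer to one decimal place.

28.0 mOsm/kg

Calculated osmolality = 2·Na + glucose/18 + BUN/2.8
= 2·143 + 78/18 + 16/2.8
= 286 + 4.33 + 5.71
= 296.04 mOsm/kg ≈ 296.0 mOsm/kg
Osmolar gap = measured − calculated = 324 − 296.0 = 28.0 mOsm/kg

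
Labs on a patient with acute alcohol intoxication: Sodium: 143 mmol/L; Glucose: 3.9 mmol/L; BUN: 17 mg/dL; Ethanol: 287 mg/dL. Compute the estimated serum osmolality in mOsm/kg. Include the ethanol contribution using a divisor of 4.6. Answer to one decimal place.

Calculated osmolality = 2·Na + glucose + BUN/2.8 + ethanol/4.6
= 2·143 + 3.9 + 17/2.8 + 287/4.6
= 286 + 3.90 + 6.07 + 62.39
= 358.36 mOsm/kg

358.4 mOsm/kg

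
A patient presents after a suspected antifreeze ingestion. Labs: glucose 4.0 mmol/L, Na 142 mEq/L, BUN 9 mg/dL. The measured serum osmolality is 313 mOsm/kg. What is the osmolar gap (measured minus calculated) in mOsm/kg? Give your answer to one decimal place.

Calculated osmolality = 2·Na + glucose + BUN/2.8
= 2·142 + 4 + 9/2.8
= 284 + 4 + 3.21
= 291.21 mOsm/kg ≈ 291.2 mOsm/kg
Osmolar gap = measured − calculated = 313 − 291.2 = 21.8 mOsm/kg

21.8 mOsm/kg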